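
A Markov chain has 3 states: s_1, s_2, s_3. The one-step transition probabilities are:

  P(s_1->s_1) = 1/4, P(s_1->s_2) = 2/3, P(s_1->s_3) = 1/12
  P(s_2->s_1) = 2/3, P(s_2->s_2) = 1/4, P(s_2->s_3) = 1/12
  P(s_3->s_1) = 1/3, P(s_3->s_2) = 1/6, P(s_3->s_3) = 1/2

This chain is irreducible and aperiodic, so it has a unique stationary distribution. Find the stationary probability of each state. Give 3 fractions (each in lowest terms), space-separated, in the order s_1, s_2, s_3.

The stationary distribution satisfies pi = pi * P, i.e.:
  pi_s_1 = 1/4*pi_s_1 + 2/3*pi_s_2 + 1/3*pi_s_3
  pi_s_2 = 2/3*pi_s_1 + 1/4*pi_s_2 + 1/6*pi_s_3
  pi_s_3 = 1/12*pi_s_1 + 1/12*pi_s_2 + 1/2*pi_s_3
with normalization: pi_s_1 + pi_s_2 + pi_s_3 = 1.

Using the first 2 balance equations plus normalization, the linear system A*pi = b is:
  [-3/4, 2/3, 1/3] . pi = 0
  [2/3, -3/4, 1/6] . pi = 0
  [1, 1, 1] . pi = 1

Solving yields:
  pi_s_1 = 52/119
  pi_s_2 = 50/119
  pi_s_3 = 1/7

Verification (pi * P):
  52/119*1/4 + 50/119*2/3 + 1/7*1/3 = 52/119 = pi_s_1  (ok)
  52/119*2/3 + 50/119*1/4 + 1/7*1/6 = 50/119 = pi_s_2  (ok)
  52/119*1/12 + 50/119*1/12 + 1/7*1/2 = 1/7 = pi_s_3  (ok)

Answer: 52/119 50/119 1/7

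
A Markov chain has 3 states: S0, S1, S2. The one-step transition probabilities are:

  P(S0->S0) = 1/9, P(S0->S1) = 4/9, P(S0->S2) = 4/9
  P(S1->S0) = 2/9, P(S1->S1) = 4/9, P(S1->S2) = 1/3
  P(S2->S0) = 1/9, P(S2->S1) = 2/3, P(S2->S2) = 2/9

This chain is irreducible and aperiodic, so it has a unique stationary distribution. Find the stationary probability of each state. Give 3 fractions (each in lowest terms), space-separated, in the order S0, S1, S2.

Answer: 17/101 52/101 32/101

Derivation:
The stationary distribution satisfies pi = pi * P, i.e.:
  pi_S0 = 1/9*pi_S0 + 2/9*pi_S1 + 1/9*pi_S2
  pi_S1 = 4/9*pi_S0 + 4/9*pi_S1 + 2/3*pi_S2
  pi_S2 = 4/9*pi_S0 + 1/3*pi_S1 + 2/9*pi_S2
with normalization: pi_S0 + pi_S1 + pi_S2 = 1.

Using the first 2 balance equations plus normalization, the linear system A*pi = b is:
  [-8/9, 2/9, 1/9] . pi = 0
  [4/9, -5/9, 2/3] . pi = 0
  [1, 1, 1] . pi = 1

Solving yields:
  pi_S0 = 17/101
  pi_S1 = 52/101
  pi_S2 = 32/101

Verification (pi * P):
  17/101*1/9 + 52/101*2/9 + 32/101*1/9 = 17/101 = pi_S0  (ok)
  17/101*4/9 + 52/101*4/9 + 32/101*2/3 = 52/101 = pi_S1  (ok)
  17/101*4/9 + 52/101*1/3 + 32/101*2/9 = 32/101 = pi_S2  (ok)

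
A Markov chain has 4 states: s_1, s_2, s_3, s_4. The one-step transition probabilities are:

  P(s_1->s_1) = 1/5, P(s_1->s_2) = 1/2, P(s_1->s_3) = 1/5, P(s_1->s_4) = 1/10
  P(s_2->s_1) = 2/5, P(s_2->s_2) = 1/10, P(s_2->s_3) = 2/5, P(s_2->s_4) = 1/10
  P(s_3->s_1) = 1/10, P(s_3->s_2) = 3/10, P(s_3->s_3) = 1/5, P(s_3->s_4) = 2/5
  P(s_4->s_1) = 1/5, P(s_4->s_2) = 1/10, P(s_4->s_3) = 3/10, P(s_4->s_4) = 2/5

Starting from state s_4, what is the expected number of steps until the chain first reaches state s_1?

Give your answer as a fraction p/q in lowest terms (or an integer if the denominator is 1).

Answer: 360/73

Derivation:
Let h_i = expected steps to first reach s_1 from state i.
Boundary: h_s_1 = 0.
First-step equations for the other states:
  h_s_2 = 1 + 2/5*h_s_1 + 1/10*h_s_2 + 2/5*h_s_3 + 1/10*h_s_4
  h_s_3 = 1 + 1/10*h_s_1 + 3/10*h_s_2 + 1/5*h_s_3 + 2/5*h_s_4
  h_s_4 = 1 + 1/5*h_s_1 + 1/10*h_s_2 + 3/10*h_s_3 + 2/5*h_s_4

Substituting h_s_1 = 0 and rearranging gives the linear system (I - Q) h = 1:
  [9/10, -2/5, -1/10] . (h_s_2, h_s_3, h_s_4) = 1
  [-3/10, 4/5, -2/5] . (h_s_2, h_s_3, h_s_4) = 1
  [-1/10, -3/10, 3/5] . (h_s_2, h_s_3, h_s_4) = 1

Solving yields:
  h_s_2 = 290/73
  h_s_3 = 380/73
  h_s_4 = 360/73

Starting state is s_4, so the expected hitting time is h_s_4 = 360/73.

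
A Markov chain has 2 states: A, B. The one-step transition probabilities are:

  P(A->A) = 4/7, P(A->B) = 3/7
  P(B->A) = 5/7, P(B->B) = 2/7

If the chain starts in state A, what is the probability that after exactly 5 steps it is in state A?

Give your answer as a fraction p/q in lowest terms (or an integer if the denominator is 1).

Answer: 10504/16807

Derivation:
Computing P^5 by repeated multiplication:
P^1 =
  A: [4/7, 3/7]
  B: [5/7, 2/7]
P^2 =
  A: [31/49, 18/49]
  B: [30/49, 19/49]
P^3 =
  A: [214/343, 129/343]
  B: [215/343, 128/343]
P^4 =
  A: [1501/2401, 900/2401]
  B: [1500/2401, 901/2401]
P^5 =
  A: [10504/16807, 6303/16807]
  B: [10505/16807, 6302/16807]

(P^5)[A -> A] = 10504/16807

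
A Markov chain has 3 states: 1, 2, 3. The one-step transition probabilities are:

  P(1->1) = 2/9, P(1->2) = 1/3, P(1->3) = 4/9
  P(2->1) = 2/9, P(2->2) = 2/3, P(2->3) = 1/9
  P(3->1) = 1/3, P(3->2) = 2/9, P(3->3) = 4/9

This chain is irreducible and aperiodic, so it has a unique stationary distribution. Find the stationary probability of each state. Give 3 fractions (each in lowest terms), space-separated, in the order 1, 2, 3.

The stationary distribution satisfies pi = pi * P, i.e.:
  pi_1 = 2/9*pi_1 + 2/9*pi_2 + 1/3*pi_3
  pi_2 = 1/3*pi_1 + 2/3*pi_2 + 2/9*pi_3
  pi_3 = 4/9*pi_1 + 1/9*pi_2 + 4/9*pi_3
with normalization: pi_1 + pi_2 + pi_3 = 1.

Using the first 2 balance equations plus normalization, the linear system A*pi = b is:
  [-7/9, 2/9, 1/3] . pi = 0
  [1/3, -1/3, 2/9] . pi = 0
  [1, 1, 1] . pi = 1

Solving yields:
  pi_1 = 13/51
  pi_2 = 23/51
  pi_3 = 5/17

Verification (pi * P):
  13/51*2/9 + 23/51*2/9 + 5/17*1/3 = 13/51 = pi_1  (ok)
  13/51*1/3 + 23/51*2/3 + 5/17*2/9 = 23/51 = pi_2  (ok)
  13/51*4/9 + 23/51*1/9 + 5/17*4/9 = 5/17 = pi_3  (ok)

Answer: 13/51 23/51 5/17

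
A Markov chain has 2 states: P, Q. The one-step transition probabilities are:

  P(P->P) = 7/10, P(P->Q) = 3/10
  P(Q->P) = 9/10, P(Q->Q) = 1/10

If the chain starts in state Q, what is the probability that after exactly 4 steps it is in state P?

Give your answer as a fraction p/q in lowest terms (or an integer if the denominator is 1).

Computing P^4 by repeated multiplication:
P^1 =
  P: [7/10, 3/10]
  Q: [9/10, 1/10]
P^2 =
  P: [19/25, 6/25]
  Q: [18/25, 7/25]
P^3 =
  P: [187/250, 63/250]
  Q: [189/250, 61/250]
P^4 =
  P: [469/625, 156/625]
  Q: [468/625, 157/625]

(P^4)[Q -> P] = 468/625

Answer: 468/625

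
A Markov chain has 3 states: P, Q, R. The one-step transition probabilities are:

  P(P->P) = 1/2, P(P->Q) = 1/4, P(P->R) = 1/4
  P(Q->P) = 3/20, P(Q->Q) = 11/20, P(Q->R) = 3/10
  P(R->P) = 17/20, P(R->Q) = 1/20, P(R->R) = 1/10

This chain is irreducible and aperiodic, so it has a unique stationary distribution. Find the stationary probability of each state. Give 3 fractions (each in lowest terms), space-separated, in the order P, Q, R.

The stationary distribution satisfies pi = pi * P, i.e.:
  pi_P = 1/2*pi_P + 3/20*pi_Q + 17/20*pi_R
  pi_Q = 1/4*pi_P + 11/20*pi_Q + 1/20*pi_R
  pi_R = 1/4*pi_P + 3/10*pi_Q + 1/10*pi_R
with normalization: pi_P + pi_Q + pi_R = 1.

Using the first 2 balance equations plus normalization, the linear system A*pi = b is:
  [-1/2, 3/20, 17/20] . pi = 0
  [1/4, -9/20, 1/20] . pi = 0
  [1, 1, 1] . pi = 1

Solving yields:
  pi_P = 78/163
  pi_Q = 95/326
  pi_R = 75/326

Verification (pi * P):
  78/163*1/2 + 95/326*3/20 + 75/326*17/20 = 78/163 = pi_P  (ok)
  78/163*1/4 + 95/326*11/20 + 75/326*1/20 = 95/326 = pi_Q  (ok)
  78/163*1/4 + 95/326*3/10 + 75/326*1/10 = 75/326 = pi_R  (ok)

Answer: 78/163 95/326 75/326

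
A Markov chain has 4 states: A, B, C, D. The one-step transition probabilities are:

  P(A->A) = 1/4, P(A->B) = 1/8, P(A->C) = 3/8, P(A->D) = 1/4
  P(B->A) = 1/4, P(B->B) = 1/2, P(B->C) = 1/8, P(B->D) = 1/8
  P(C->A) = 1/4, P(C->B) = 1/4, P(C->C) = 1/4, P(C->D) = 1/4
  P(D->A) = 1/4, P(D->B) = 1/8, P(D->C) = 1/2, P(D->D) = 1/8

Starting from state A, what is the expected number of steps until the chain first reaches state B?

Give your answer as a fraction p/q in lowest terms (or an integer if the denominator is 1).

Let h_i = expected steps to first reach B from state i.
Boundary: h_B = 0.
First-step equations for the other states:
  h_A = 1 + 1/4*h_A + 1/8*h_B + 3/8*h_C + 1/4*h_D
  h_C = 1 + 1/4*h_A + 1/4*h_B + 1/4*h_C + 1/4*h_D
  h_D = 1 + 1/4*h_A + 1/8*h_B + 1/2*h_C + 1/8*h_D

Substituting h_B = 0 and rearranging gives the linear system (I - Q) h = 1:
  [3/4, -3/8, -1/4] . (h_A, h_C, h_D) = 1
  [-1/4, 3/4, -1/4] . (h_A, h_C, h_D) = 1
  [-1/4, -1/2, 7/8] . (h_A, h_C, h_D) = 1

Solving yields:
  h_A = 324/55
  h_C = 288/55
  h_D = 64/11

Starting state is A, so the expected hitting time is h_A = 324/55.

Answer: 324/55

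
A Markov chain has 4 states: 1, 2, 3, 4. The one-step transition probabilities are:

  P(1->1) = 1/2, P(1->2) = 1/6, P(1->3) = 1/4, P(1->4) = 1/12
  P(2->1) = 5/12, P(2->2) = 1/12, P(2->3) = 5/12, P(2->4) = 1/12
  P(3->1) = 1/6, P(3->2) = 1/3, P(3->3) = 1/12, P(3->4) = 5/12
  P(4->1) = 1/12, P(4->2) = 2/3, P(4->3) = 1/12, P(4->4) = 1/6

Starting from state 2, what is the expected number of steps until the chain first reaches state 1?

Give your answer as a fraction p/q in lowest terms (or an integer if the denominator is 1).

Let h_i = expected steps to first reach 1 from state i.
Boundary: h_1 = 0.
First-step equations for the other states:
  h_2 = 1 + 5/12*h_1 + 1/12*h_2 + 5/12*h_3 + 1/12*h_4
  h_3 = 1 + 1/6*h_1 + 1/3*h_2 + 1/12*h_3 + 5/12*h_4
  h_4 = 1 + 1/12*h_1 + 2/3*h_2 + 1/12*h_3 + 1/6*h_4

Substituting h_1 = 0 and rearranging gives the linear system (I - Q) h = 1:
  [11/12, -5/12, -1/12] . (h_2, h_3, h_4) = 1
  [-1/3, 11/12, -5/12] . (h_2, h_3, h_4) = 1
  [-2/3, -1/12, 5/6] . (h_2, h_3, h_4) = 1

Solving yields:
  h_2 = 768/221
  h_3 = 964/221
  h_4 = 976/221

Starting state is 2, so the expected hitting time is h_2 = 768/221.

Answer: 768/221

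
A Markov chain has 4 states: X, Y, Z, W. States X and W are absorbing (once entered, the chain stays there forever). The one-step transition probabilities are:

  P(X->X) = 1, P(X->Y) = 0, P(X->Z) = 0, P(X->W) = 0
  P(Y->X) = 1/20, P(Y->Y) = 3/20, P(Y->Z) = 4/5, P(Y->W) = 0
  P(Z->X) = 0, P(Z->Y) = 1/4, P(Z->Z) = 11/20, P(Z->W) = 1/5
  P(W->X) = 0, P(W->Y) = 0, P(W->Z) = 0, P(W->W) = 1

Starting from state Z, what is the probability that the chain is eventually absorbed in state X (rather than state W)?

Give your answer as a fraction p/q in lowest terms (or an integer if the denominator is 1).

Let a_i = P(absorbed in X | start in state i).
Boundary conditions: a_X = 1, a_W = 0.
For each transient state i, a_i = sum_j P(i->j) * a_j:
  a_Y = 1/20*a_X + 3/20*a_Y + 4/5*a_Z + 0*a_W
  a_Z = 0*a_X + 1/4*a_Y + 11/20*a_Z + 1/5*a_W

Substituting a_X = 1 and a_W = 0, rearrange to (I - Q) a = r where r[i] = P(i -> X):
  [17/20, -4/5] . (a_Y, a_Z) = 1/20
  [-1/4, 9/20] . (a_Y, a_Z) = 0

Solving yields:
  a_Y = 9/73
  a_Z = 5/73

Starting state is Z, so the absorption probability is a_Z = 5/73.

Answer: 5/73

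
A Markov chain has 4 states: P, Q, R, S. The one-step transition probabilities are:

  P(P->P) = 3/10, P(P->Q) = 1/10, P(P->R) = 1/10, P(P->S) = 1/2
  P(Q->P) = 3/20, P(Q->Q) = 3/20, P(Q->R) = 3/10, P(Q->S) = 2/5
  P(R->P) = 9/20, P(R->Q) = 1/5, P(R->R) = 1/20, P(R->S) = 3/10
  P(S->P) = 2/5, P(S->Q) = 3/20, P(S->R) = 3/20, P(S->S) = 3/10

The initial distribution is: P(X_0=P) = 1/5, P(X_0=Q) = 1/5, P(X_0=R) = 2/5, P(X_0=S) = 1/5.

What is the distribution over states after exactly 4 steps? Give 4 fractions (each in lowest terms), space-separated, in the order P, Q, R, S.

Propagating the distribution step by step (d_{t+1} = d_t * P):
d_0 = (P=1/5, Q=1/5, R=2/5, S=1/5)
  d_1[P] = 1/5*3/10 + 1/5*3/20 + 2/5*9/20 + 1/5*2/5 = 7/20
  d_1[Q] = 1/5*1/10 + 1/5*3/20 + 2/5*1/5 + 1/5*3/20 = 4/25
  d_1[R] = 1/5*1/10 + 1/5*3/10 + 2/5*1/20 + 1/5*3/20 = 13/100
  d_1[S] = 1/5*1/2 + 1/5*2/5 + 2/5*3/10 + 1/5*3/10 = 9/25
d_1 = (P=7/20, Q=4/25, R=13/100, S=9/25)
  d_2[P] = 7/20*3/10 + 4/25*3/20 + 13/100*9/20 + 9/25*2/5 = 663/2000
  d_2[Q] = 7/20*1/10 + 4/25*3/20 + 13/100*1/5 + 9/25*3/20 = 139/1000
  d_2[R] = 7/20*1/10 + 4/25*3/10 + 13/100*1/20 + 9/25*3/20 = 287/2000
  d_2[S] = 7/20*1/2 + 4/25*2/5 + 13/100*3/10 + 9/25*3/10 = 193/500
d_2 = (P=663/2000, Q=139/1000, R=287/2000, S=193/500)
  d_3[P] = 663/2000*3/10 + 139/1000*3/20 + 287/2000*9/20 + 193/500*2/5 = 13571/40000
  d_3[Q] = 663/2000*1/10 + 139/1000*3/20 + 287/2000*1/5 + 193/500*3/20 = 703/5000
  d_3[R] = 663/2000*1/10 + 139/1000*3/10 + 287/2000*1/20 + 193/500*3/20 = 5597/40000
  d_3[S] = 663/2000*1/2 + 139/1000*2/5 + 287/2000*3/10 + 193/500*3/10 = 1901/5000
d_3 = (P=13571/40000, Q=703/5000, R=5597/40000, S=1901/5000)
  d_4[P] = 13571/40000*3/10 + 703/5000*3/20 + 5597/40000*9/20 + 1901/5000*2/5 = 54067/160000
  d_4[Q] = 13571/40000*1/10 + 703/5000*3/20 + 5597/40000*1/5 + 1901/5000*3/20 = 56013/400000
  d_4[R] = 13571/40000*1/10 + 703/5000*3/10 + 5597/40000*1/20 + 1901/5000*3/20 = 112107/800000
  d_4[S] = 13571/40000*1/2 + 703/5000*2/5 + 5597/40000*3/10 + 1901/5000*3/10 = 76383/200000
d_4 = (P=54067/160000, Q=56013/400000, R=112107/800000, S=76383/200000)

Answer: 54067/160000 56013/400000 112107/800000 76383/200000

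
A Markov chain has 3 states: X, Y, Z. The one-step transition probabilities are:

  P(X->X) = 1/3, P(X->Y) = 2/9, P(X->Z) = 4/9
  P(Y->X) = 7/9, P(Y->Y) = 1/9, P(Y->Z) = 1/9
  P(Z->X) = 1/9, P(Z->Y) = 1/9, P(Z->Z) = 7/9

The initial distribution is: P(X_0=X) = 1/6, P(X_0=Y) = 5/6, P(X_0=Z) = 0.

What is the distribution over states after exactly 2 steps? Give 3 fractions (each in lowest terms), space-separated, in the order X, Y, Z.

Answer: 86/243 46/243 37/81

Derivation:
Propagating the distribution step by step (d_{t+1} = d_t * P):
d_0 = (X=1/6, Y=5/6, Z=0)
  d_1[X] = 1/6*1/3 + 5/6*7/9 + 0*1/9 = 19/27
  d_1[Y] = 1/6*2/9 + 5/6*1/9 + 0*1/9 = 7/54
  d_1[Z] = 1/6*4/9 + 5/6*1/9 + 0*7/9 = 1/6
d_1 = (X=19/27, Y=7/54, Z=1/6)
  d_2[X] = 19/27*1/3 + 7/54*7/9 + 1/6*1/9 = 86/243
  d_2[Y] = 19/27*2/9 + 7/54*1/9 + 1/6*1/9 = 46/243
  d_2[Z] = 19/27*4/9 + 7/54*1/9 + 1/6*7/9 = 37/81
d_2 = (X=86/243, Y=46/243, Z=37/81)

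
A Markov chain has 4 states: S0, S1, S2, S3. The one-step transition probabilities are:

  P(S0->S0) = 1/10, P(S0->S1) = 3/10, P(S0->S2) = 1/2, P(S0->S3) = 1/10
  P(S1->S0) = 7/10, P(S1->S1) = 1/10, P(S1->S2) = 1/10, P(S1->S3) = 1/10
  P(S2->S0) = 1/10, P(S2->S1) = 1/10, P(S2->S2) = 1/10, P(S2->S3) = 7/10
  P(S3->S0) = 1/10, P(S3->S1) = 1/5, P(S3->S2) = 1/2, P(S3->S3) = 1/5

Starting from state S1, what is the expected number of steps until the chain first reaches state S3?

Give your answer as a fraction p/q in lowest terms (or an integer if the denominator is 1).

Let h_i = expected steps to first reach S3 from state i.
Boundary: h_S3 = 0.
First-step equations for the other states:
  h_S0 = 1 + 1/10*h_S0 + 3/10*h_S1 + 1/2*h_S2 + 1/10*h_S3
  h_S1 = 1 + 7/10*h_S0 + 1/10*h_S1 + 1/10*h_S2 + 1/10*h_S3
  h_S2 = 1 + 1/10*h_S0 + 1/10*h_S1 + 1/10*h_S2 + 7/10*h_S3

Substituting h_S3 = 0 and rearranging gives the linear system (I - Q) h = 1:
  [9/10, -3/10, -1/2] . (h_S0, h_S1, h_S2) = 1
  [-7/10, 9/10, -1/10] . (h_S0, h_S1, h_S2) = 1
  [-1/10, -1/10, 9/10] . (h_S0, h_S1, h_S2) = 1

Solving yields:
  h_S0 = 25/7
  h_S1 = 115/28
  h_S2 = 55/28

Starting state is S1, so the expected hitting time is h_S1 = 115/28.

Answer: 115/28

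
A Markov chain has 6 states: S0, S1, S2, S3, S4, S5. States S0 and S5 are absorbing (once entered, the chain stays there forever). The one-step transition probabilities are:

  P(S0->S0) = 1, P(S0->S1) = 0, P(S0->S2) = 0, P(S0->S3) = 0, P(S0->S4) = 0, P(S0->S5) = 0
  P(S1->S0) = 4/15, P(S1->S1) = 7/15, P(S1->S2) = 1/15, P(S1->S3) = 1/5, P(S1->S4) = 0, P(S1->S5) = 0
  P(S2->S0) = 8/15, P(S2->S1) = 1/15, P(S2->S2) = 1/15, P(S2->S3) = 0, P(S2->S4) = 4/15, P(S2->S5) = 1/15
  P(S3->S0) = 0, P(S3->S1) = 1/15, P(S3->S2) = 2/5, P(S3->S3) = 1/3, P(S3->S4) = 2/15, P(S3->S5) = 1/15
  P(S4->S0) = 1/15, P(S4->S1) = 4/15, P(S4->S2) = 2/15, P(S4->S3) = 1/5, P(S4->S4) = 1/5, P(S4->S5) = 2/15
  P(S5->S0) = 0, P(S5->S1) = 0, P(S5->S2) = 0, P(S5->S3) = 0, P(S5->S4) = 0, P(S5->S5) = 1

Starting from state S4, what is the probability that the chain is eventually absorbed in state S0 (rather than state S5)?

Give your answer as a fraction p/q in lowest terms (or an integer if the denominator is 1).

Answer: 3457/4967

Derivation:
Let a_i = P(absorbed in S0 | start in state i).
Boundary conditions: a_S0 = 1, a_S5 = 0.
For each transient state i, a_i = sum_j P(i->j) * a_j:
  a_S1 = 4/15*a_S0 + 7/15*a_S1 + 1/15*a_S2 + 1/5*a_S3 + 0*a_S4 + 0*a_S5
  a_S2 = 8/15*a_S0 + 1/15*a_S1 + 1/15*a_S2 + 0*a_S3 + 4/15*a_S4 + 1/15*a_S5
  a_S3 = 0*a_S0 + 1/15*a_S1 + 2/5*a_S2 + 1/3*a_S3 + 2/15*a_S4 + 1/15*a_S5
  a_S4 = 1/15*a_S0 + 4/15*a_S1 + 2/15*a_S2 + 1/5*a_S3 + 1/5*a_S4 + 2/15*a_S5

Substituting a_S0 = 1 and a_S5 = 0, rearrange to (I - Q) a = r where r[i] = P(i -> S0):
  [8/15, -1/15, -1/5, 0] . (a_S1, a_S2, a_S3, a_S4) = 4/15
  [-1/15, 14/15, 0, -4/15] . (a_S1, a_S2, a_S3, a_S4) = 8/15
  [-1/15, -2/5, 2/3, -2/15] . (a_S1, a_S2, a_S3, a_S4) = 0
  [-4/15, -2/15, -1/5, 4/5] . (a_S1, a_S2, a_S3, a_S4) = 1/15

Solving yields:
  a_S1 = 4354/4967
  a_S2 = 4137/4967
  a_S3 = 3609/4967
  a_S4 = 3457/4967

Starting state is S4, so the absorption probability is a_S4 = 3457/4967.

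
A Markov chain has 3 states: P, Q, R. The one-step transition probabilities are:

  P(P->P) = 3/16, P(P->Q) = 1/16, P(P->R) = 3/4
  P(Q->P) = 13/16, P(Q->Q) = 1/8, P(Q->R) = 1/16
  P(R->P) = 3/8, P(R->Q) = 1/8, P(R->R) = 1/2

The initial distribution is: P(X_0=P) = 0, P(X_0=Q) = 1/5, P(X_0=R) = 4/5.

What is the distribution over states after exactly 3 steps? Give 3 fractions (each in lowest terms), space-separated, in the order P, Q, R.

Answer: 903/2560 2121/20480 2227/4096

Derivation:
Propagating the distribution step by step (d_{t+1} = d_t * P):
d_0 = (P=0, Q=1/5, R=4/5)
  d_1[P] = 0*3/16 + 1/5*13/16 + 4/5*3/8 = 37/80
  d_1[Q] = 0*1/16 + 1/5*1/8 + 4/5*1/8 = 1/8
  d_1[R] = 0*3/4 + 1/5*1/16 + 4/5*1/2 = 33/80
d_1 = (P=37/80, Q=1/8, R=33/80)
  d_2[P] = 37/80*3/16 + 1/8*13/16 + 33/80*3/8 = 439/1280
  d_2[Q] = 37/80*1/16 + 1/8*1/8 + 33/80*1/8 = 123/1280
  d_2[R] = 37/80*3/4 + 1/8*1/16 + 33/80*1/2 = 359/640
d_2 = (P=439/1280, Q=123/1280, R=359/640)
  d_3[P] = 439/1280*3/16 + 123/1280*13/16 + 359/640*3/8 = 903/2560
  d_3[Q] = 439/1280*1/16 + 123/1280*1/8 + 359/640*1/8 = 2121/20480
  d_3[R] = 439/1280*3/4 + 123/1280*1/16 + 359/640*1/2 = 2227/4096
d_3 = (P=903/2560, Q=2121/20480, R=2227/4096)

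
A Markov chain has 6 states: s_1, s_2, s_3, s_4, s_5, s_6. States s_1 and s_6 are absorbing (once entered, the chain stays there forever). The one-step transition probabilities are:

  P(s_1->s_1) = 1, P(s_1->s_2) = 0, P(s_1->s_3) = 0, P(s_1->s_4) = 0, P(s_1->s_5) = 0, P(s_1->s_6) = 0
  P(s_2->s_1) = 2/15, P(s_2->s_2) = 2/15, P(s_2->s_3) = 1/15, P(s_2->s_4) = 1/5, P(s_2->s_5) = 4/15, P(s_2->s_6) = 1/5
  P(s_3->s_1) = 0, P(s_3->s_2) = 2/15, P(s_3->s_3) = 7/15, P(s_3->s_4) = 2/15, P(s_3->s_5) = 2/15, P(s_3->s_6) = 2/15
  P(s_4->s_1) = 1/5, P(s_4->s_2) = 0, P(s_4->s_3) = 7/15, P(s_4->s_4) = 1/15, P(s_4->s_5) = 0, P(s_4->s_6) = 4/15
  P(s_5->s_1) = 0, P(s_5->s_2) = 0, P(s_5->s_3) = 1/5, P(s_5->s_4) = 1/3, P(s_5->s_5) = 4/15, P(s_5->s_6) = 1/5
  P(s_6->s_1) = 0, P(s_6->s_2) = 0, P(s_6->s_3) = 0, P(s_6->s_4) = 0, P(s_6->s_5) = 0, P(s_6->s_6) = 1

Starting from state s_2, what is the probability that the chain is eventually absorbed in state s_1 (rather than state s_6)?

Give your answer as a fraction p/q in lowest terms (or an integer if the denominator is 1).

Let a_i = P(absorbed in s_1 | start in state i).
Boundary conditions: a_s_1 = 1, a_s_6 = 0.
For each transient state i, a_i = sum_j P(i->j) * a_j:
  a_s_2 = 2/15*a_s_1 + 2/15*a_s_2 + 1/15*a_s_3 + 1/5*a_s_4 + 4/15*a_s_5 + 1/5*a_s_6
  a_s_3 = 0*a_s_1 + 2/15*a_s_2 + 7/15*a_s_3 + 2/15*a_s_4 + 2/15*a_s_5 + 2/15*a_s_6
  a_s_4 = 1/5*a_s_1 + 0*a_s_2 + 7/15*a_s_3 + 1/15*a_s_4 + 0*a_s_5 + 4/15*a_s_6
  a_s_5 = 0*a_s_1 + 0*a_s_2 + 1/5*a_s_3 + 1/3*a_s_4 + 4/15*a_s_5 + 1/5*a_s_6

Substituting a_s_1 = 1 and a_s_6 = 0, rearrange to (I - Q) a = r where r[i] = P(i -> s_1):
  [13/15, -1/15, -1/5, -4/15] . (a_s_2, a_s_3, a_s_4, a_s_5) = 2/15
  [-2/15, 8/15, -2/15, -2/15] . (a_s_2, a_s_3, a_s_4, a_s_5) = 0
  [0, -7/15, 14/15, 0] . (a_s_2, a_s_3, a_s_4, a_s_5) = 1/5
  [0, -1/5, -1/3, 11/15] . (a_s_2, a_s_3, a_s_4, a_s_5) = 0

Solving yields:
  a_s_2 = 7/23
  a_s_3 = 1091/5313
  a_s_4 = 1684/5313
  a_s_5 = 1063/5313

Starting state is s_2, so the absorption probability is a_s_2 = 7/23.

Answer: 7/23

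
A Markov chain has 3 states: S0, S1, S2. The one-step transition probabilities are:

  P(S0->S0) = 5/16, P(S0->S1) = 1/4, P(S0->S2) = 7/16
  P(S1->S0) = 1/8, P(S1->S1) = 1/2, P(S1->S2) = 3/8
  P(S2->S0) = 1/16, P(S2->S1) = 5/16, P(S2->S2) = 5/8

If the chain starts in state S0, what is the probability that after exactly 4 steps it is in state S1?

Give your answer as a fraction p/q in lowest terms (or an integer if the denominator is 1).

Computing P^4 by repeated multiplication:
P^1 =
  S0: [5/16, 1/4, 7/16]
  S1: [1/8, 1/2, 3/8]
  S2: [1/16, 5/16, 5/8]
P^2 =
  S0: [5/32, 87/256, 129/256]
  S1: [1/8, 51/128, 61/128]
  S2: [25/256, 47/128, 137/256]
P^3 =
  S0: [503/4096, 1501/4096, 523/1024]
  S1: [243/2048, 777/2048, 257/512]
  S2: [225/2048, 1537/4096, 2109/4096]
P^4 =
  S0: [7609/65536, 765/2048, 33447/65536]
  S1: [3797/32768, 1541/4096, 16643/32768]
  S2: [7433/65536, 24641/65536, 16731/32768]

(P^4)[S0 -> S1] = 765/2048

Answer: 765/2048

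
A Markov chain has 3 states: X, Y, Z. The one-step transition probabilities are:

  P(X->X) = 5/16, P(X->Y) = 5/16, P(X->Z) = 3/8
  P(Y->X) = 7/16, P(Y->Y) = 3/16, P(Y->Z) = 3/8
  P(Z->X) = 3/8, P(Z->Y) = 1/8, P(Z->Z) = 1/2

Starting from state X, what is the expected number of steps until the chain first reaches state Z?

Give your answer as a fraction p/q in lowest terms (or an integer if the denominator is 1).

Let h_i = expected steps to first reach Z from state i.
Boundary: h_Z = 0.
First-step equations for the other states:
  h_X = 1 + 5/16*h_X + 5/16*h_Y + 3/8*h_Z
  h_Y = 1 + 7/16*h_X + 3/16*h_Y + 3/8*h_Z

Substituting h_Z = 0 and rearranging gives the linear system (I - Q) h = 1:
  [11/16, -5/16] . (h_X, h_Y) = 1
  [-7/16, 13/16] . (h_X, h_Y) = 1

Solving yields:
  h_X = 8/3
  h_Y = 8/3

Starting state is X, so the expected hitting time is h_X = 8/3.

Answer: 8/3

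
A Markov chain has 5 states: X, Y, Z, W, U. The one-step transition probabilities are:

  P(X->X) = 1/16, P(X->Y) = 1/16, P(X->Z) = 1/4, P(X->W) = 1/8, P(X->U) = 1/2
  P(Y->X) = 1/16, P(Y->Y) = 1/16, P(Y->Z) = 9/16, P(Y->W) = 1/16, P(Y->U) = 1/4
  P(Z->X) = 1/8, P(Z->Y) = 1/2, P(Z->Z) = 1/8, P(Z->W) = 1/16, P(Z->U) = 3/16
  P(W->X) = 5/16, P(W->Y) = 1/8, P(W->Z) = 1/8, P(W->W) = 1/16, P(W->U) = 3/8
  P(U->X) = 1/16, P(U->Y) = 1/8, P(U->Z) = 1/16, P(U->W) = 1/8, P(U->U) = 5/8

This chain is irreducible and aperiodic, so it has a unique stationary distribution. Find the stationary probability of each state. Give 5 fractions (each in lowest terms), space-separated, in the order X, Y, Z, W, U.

Answer: 5515/56124 9997/56124 878/4677 5395/56124 8227/18708

Derivation:
The stationary distribution satisfies pi = pi * P, i.e.:
  pi_X = 1/16*pi_X + 1/16*pi_Y + 1/8*pi_Z + 5/16*pi_W + 1/16*pi_U
  pi_Y = 1/16*pi_X + 1/16*pi_Y + 1/2*pi_Z + 1/8*pi_W + 1/8*pi_U
  pi_Z = 1/4*pi_X + 9/16*pi_Y + 1/8*pi_Z + 1/8*pi_W + 1/16*pi_U
  pi_W = 1/8*pi_X + 1/16*pi_Y + 1/16*pi_Z + 1/16*pi_W + 1/8*pi_U
  pi_U = 1/2*pi_X + 1/4*pi_Y + 3/16*pi_Z + 3/8*pi_W + 5/8*pi_U
with normalization: pi_X + pi_Y + pi_Z + pi_W + pi_U = 1.

Using the first 4 balance equations plus normalization, the linear system A*pi = b is:
  [-15/16, 1/16, 1/8, 5/16, 1/16] . pi = 0
  [1/16, -15/16, 1/2, 1/8, 1/8] . pi = 0
  [1/4, 9/16, -7/8, 1/8, 1/16] . pi = 0
  [1/8, 1/16, 1/16, -15/16, 1/8] . pi = 0
  [1, 1, 1, 1, 1] . pi = 1

Solving yields:
  pi_X = 5515/56124
  pi_Y = 9997/56124
  pi_Z = 878/4677
  pi_W = 5395/56124
  pi_U = 8227/18708

Verification (pi * P):
  5515/56124*1/16 + 9997/56124*1/16 + 878/4677*1/8 + 5395/56124*5/16 + 8227/18708*1/16 = 5515/56124 = pi_X  (ok)
  5515/56124*1/16 + 9997/56124*1/16 + 878/4677*1/2 + 5395/56124*1/8 + 8227/18708*1/8 = 9997/56124 = pi_Y  (ok)
  5515/56124*1/4 + 9997/56124*9/16 + 878/4677*1/8 + 5395/56124*1/8 + 8227/18708*1/16 = 878/4677 = pi_Z  (ok)
  5515/56124*1/8 + 9997/56124*1/16 + 878/4677*1/16 + 5395/56124*1/16 + 8227/18708*1/8 = 5395/56124 = pi_W  (ok)
  5515/56124*1/2 + 9997/56124*1/4 + 878/4677*3/16 + 5395/56124*3/8 + 8227/18708*5/8 = 8227/18708 = pi_U  (ok)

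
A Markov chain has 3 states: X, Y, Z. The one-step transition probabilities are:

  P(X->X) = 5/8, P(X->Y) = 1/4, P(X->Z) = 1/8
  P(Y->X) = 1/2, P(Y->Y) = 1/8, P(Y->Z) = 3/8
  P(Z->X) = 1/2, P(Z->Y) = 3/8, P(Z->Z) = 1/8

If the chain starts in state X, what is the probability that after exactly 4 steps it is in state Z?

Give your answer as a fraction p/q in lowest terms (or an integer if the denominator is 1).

Answer: 381/2048

Derivation:
Computing P^4 by repeated multiplication:
P^1 =
  X: [5/8, 1/4, 1/8]
  Y: [1/2, 1/8, 3/8]
  Z: [1/2, 3/8, 1/8]
P^2 =
  X: [37/64, 15/64, 3/16]
  Y: [9/16, 9/32, 5/32]
  Z: [9/16, 7/32, 7/32]
P^3 =
  X: [293/512, 125/512, 47/256]
  Y: [73/128, 15/64, 25/128]
  Z: [73/128, 1/4, 23/128]
P^4 =
  X: [2341/4096, 993/4096, 381/2048]
  Y: [585/1024, 251/1024, 47/256]
  Z: [585/1024, 247/1024, 3/16]

(P^4)[X -> Z] = 381/2048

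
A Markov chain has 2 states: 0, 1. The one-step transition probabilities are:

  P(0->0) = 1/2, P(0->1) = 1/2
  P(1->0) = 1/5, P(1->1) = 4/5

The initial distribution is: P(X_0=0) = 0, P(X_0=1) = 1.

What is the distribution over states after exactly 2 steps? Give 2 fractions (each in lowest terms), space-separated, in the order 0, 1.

Propagating the distribution step by step (d_{t+1} = d_t * P):
d_0 = (0=0, 1=1)
  d_1[0] = 0*1/2 + 1*1/5 = 1/5
  d_1[1] = 0*1/2 + 1*4/5 = 4/5
d_1 = (0=1/5, 1=4/5)
  d_2[0] = 1/5*1/2 + 4/5*1/5 = 13/50
  d_2[1] = 1/5*1/2 + 4/5*4/5 = 37/50
d_2 = (0=13/50, 1=37/50)

Answer: 13/50 37/50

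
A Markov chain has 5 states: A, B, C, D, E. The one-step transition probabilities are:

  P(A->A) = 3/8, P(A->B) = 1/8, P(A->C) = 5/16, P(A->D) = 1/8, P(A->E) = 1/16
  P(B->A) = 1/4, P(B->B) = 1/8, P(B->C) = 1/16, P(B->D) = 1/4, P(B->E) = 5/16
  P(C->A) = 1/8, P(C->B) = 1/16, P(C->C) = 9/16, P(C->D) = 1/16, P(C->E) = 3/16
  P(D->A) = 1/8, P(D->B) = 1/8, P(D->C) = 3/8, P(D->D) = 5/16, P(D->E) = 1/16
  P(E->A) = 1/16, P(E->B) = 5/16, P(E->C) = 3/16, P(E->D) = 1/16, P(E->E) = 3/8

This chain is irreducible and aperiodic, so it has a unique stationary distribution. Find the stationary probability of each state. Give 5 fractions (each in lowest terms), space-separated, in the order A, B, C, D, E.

The stationary distribution satisfies pi = pi * P, i.e.:
  pi_A = 3/8*pi_A + 1/4*pi_B + 1/8*pi_C + 1/8*pi_D + 1/16*pi_E
  pi_B = 1/8*pi_A + 1/8*pi_B + 1/16*pi_C + 1/8*pi_D + 5/16*pi_E
  pi_C = 5/16*pi_A + 1/16*pi_B + 9/16*pi_C + 3/8*pi_D + 3/16*pi_E
  pi_D = 1/8*pi_A + 1/4*pi_B + 1/16*pi_C + 5/16*pi_D + 1/16*pi_E
  pi_E = 1/16*pi_A + 5/16*pi_B + 3/16*pi_C + 1/16*pi_D + 3/8*pi_E
with normalization: pi_A + pi_B + pi_C + pi_D + pi_E = 1.

Using the first 4 balance equations plus normalization, the linear system A*pi = b is:
  [-5/8, 1/4, 1/8, 1/8, 1/16] . pi = 0
  [1/8, -7/8, 1/16, 1/8, 5/16] . pi = 0
  [5/16, 1/16, -7/16, 3/8, 3/16] . pi = 0
  [1/8, 1/4, 1/16, -11/16, 1/16] . pi = 0
  [1, 1, 1, 1, 1] . pi = 1

Solving yields:
  pi_A = 4547/26254
  pi_B = 3725/26254
  pi_C = 4545/13127
  pi_D = 1749/13127
  pi_E = 2697/13127

Verification (pi * P):
  4547/26254*3/8 + 3725/26254*1/4 + 4545/13127*1/8 + 1749/13127*1/8 + 2697/13127*1/16 = 4547/26254 = pi_A  (ok)
  4547/26254*1/8 + 3725/26254*1/8 + 4545/13127*1/16 + 1749/13127*1/8 + 2697/13127*5/16 = 3725/26254 = pi_B  (ok)
  4547/26254*5/16 + 3725/26254*1/16 + 4545/13127*9/16 + 1749/13127*3/8 + 2697/13127*3/16 = 4545/13127 = pi_C  (ok)
  4547/26254*1/8 + 3725/26254*1/4 + 4545/13127*1/16 + 1749/13127*5/16 + 2697/13127*1/16 = 1749/13127 = pi_D  (ok)
  4547/26254*1/16 + 3725/26254*5/16 + 4545/13127*3/16 + 1749/13127*1/16 + 2697/13127*3/8 = 2697/13127 = pi_E  (ok)

Answer: 4547/26254 3725/26254 4545/13127 1749/13127 2697/13127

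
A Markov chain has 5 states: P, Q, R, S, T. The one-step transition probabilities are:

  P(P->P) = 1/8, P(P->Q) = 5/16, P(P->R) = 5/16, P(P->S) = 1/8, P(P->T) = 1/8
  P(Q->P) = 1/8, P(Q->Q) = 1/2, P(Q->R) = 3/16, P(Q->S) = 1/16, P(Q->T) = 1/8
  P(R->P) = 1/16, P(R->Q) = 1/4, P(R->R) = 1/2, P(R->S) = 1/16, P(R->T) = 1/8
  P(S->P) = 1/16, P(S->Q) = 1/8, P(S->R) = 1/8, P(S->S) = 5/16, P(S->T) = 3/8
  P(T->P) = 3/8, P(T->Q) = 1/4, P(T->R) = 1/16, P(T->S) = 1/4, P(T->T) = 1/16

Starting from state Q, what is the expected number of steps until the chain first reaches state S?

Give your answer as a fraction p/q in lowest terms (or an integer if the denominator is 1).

Answer: 48416/4509

Derivation:
Let h_i = expected steps to first reach S from state i.
Boundary: h_S = 0.
First-step equations for the other states:
  h_P = 1 + 1/8*h_P + 5/16*h_Q + 5/16*h_R + 1/8*h_S + 1/8*h_T
  h_Q = 1 + 1/8*h_P + 1/2*h_Q + 3/16*h_R + 1/16*h_S + 1/8*h_T
  h_R = 1 + 1/16*h_P + 1/4*h_Q + 1/2*h_R + 1/16*h_S + 1/8*h_T
  h_T = 1 + 3/8*h_P + 1/4*h_Q + 1/16*h_R + 1/4*h_S + 1/16*h_T

Substituting h_S = 0 and rearranging gives the linear system (I - Q) h = 1:
  [7/8, -5/16, -5/16, -1/8] . (h_P, h_Q, h_R, h_T) = 1
  [-1/8, 1/2, -3/16, -1/8] . (h_P, h_Q, h_R, h_T) = 1
  [-1/16, -1/4, 1/2, -1/8] . (h_P, h_Q, h_R, h_T) = 1
  [-3/8, -1/4, -1/16, 15/16] . (h_P, h_Q, h_R, h_T) = 1

Solving yields:
  h_P = 272/27
  h_Q = 48416/4509
  h_R = 48688/4509
  h_T = 39136/4509

Starting state is Q, so the expected hitting time is h_Q = 48416/4509.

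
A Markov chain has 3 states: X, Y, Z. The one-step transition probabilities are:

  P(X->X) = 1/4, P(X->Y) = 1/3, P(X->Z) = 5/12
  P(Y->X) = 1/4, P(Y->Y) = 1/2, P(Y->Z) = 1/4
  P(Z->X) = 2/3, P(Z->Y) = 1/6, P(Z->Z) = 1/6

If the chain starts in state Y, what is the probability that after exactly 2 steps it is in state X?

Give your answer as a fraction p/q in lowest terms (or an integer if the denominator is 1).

Computing P^2 by repeated multiplication:
P^1 =
  X: [1/4, 1/3, 5/12]
  Y: [1/4, 1/2, 1/4]
  Z: [2/3, 1/6, 1/6]
P^2 =
  X: [61/144, 23/72, 37/144]
  Y: [17/48, 3/8, 13/48]
  Z: [23/72, 1/3, 25/72]

(P^2)[Y -> X] = 17/48

Answer: 17/48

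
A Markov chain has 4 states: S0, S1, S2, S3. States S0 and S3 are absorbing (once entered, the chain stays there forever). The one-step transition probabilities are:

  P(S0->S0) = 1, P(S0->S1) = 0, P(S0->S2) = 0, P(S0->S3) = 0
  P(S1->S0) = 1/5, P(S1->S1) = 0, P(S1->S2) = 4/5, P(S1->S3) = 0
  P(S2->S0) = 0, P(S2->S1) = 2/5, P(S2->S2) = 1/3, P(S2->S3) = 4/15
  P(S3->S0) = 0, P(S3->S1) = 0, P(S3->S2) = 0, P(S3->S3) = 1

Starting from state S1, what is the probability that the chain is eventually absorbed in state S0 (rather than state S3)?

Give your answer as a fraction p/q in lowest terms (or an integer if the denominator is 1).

Let a_i = P(absorbed in S0 | start in state i).
Boundary conditions: a_S0 = 1, a_S3 = 0.
For each transient state i, a_i = sum_j P(i->j) * a_j:
  a_S1 = 1/5*a_S0 + 0*a_S1 + 4/5*a_S2 + 0*a_S3
  a_S2 = 0*a_S0 + 2/5*a_S1 + 1/3*a_S2 + 4/15*a_S3

Substituting a_S0 = 1 and a_S3 = 0, rearrange to (I - Q) a = r where r[i] = P(i -> S0):
  [1, -4/5] . (a_S1, a_S2) = 1/5
  [-2/5, 2/3] . (a_S1, a_S2) = 0

Solving yields:
  a_S1 = 5/13
  a_S2 = 3/13

Starting state is S1, so the absorption probability is a_S1 = 5/13.

Answer: 5/13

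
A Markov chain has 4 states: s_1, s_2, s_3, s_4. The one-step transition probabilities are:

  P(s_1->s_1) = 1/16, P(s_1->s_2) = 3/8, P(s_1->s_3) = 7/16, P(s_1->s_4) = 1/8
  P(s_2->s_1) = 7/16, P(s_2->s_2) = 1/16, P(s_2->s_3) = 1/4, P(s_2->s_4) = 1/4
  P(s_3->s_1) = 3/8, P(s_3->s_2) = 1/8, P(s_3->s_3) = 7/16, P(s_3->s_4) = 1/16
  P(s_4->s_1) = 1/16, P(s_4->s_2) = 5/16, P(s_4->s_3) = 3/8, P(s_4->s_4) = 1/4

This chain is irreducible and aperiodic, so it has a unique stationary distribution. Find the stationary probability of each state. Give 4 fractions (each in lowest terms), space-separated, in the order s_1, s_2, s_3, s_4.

Answer: 593/2271 929/4542 886/2271 655/4542

Derivation:
The stationary distribution satisfies pi = pi * P, i.e.:
  pi_s_1 = 1/16*pi_s_1 + 7/16*pi_s_2 + 3/8*pi_s_3 + 1/16*pi_s_4
  pi_s_2 = 3/8*pi_s_1 + 1/16*pi_s_2 + 1/8*pi_s_3 + 5/16*pi_s_4
  pi_s_3 = 7/16*pi_s_1 + 1/4*pi_s_2 + 7/16*pi_s_3 + 3/8*pi_s_4
  pi_s_4 = 1/8*pi_s_1 + 1/4*pi_s_2 + 1/16*pi_s_3 + 1/4*pi_s_4
with normalization: pi_s_1 + pi_s_2 + pi_s_3 + pi_s_4 = 1.

Using the first 3 balance equations plus normalization, the linear system A*pi = b is:
  [-15/16, 7/16, 3/8, 1/16] . pi = 0
  [3/8, -15/16, 1/8, 5/16] . pi = 0
  [7/16, 1/4, -9/16, 3/8] . pi = 0
  [1, 1, 1, 1] . pi = 1

Solving yields:
  pi_s_1 = 593/2271
  pi_s_2 = 929/4542
  pi_s_3 = 886/2271
  pi_s_4 = 655/4542

Verification (pi * P):
  593/2271*1/16 + 929/4542*7/16 + 886/2271*3/8 + 655/4542*1/16 = 593/2271 = pi_s_1  (ok)
  593/2271*3/8 + 929/4542*1/16 + 886/2271*1/8 + 655/4542*5/16 = 929/4542 = pi_s_2  (ok)
  593/2271*7/16 + 929/4542*1/4 + 886/2271*7/16 + 655/4542*3/8 = 886/2271 = pi_s_3  (ok)
  593/2271*1/8 + 929/4542*1/4 + 886/2271*1/16 + 655/4542*1/4 = 655/4542 = pi_s_4  (ok)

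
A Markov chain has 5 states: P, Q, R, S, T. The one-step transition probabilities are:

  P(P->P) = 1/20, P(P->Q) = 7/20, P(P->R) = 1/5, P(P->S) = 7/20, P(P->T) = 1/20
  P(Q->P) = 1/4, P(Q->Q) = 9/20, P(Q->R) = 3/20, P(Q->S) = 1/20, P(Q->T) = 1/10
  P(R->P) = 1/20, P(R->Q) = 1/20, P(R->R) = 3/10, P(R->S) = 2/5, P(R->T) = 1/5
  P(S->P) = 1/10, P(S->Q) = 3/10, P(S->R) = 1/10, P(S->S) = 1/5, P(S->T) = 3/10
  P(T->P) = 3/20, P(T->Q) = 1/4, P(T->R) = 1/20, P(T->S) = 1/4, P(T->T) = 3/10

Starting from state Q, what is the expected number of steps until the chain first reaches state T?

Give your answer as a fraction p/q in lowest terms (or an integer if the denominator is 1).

Answer: 37375/5488

Derivation:
Let h_i = expected steps to first reach T from state i.
Boundary: h_T = 0.
First-step equations for the other states:
  h_P = 1 + 1/20*h_P + 7/20*h_Q + 1/5*h_R + 7/20*h_S + 1/20*h_T
  h_Q = 1 + 1/4*h_P + 9/20*h_Q + 3/20*h_R + 1/20*h_S + 1/10*h_T
  h_R = 1 + 1/20*h_P + 1/20*h_Q + 3/10*h_R + 2/5*h_S + 1/5*h_T
  h_S = 1 + 1/10*h_P + 3/10*h_Q + 1/10*h_R + 1/5*h_S + 3/10*h_T

Substituting h_T = 0 and rearranging gives the linear system (I - Q) h = 1:
  [19/20, -7/20, -1/5, -7/20] . (h_P, h_Q, h_R, h_S) = 1
  [-1/4, 11/20, -3/20, -1/20] . (h_P, h_Q, h_R, h_S) = 1
  [-1/20, -1/20, 7/10, -2/5] . (h_P, h_Q, h_R, h_S) = 1
  [-1/10, -3/10, -1/10, 4/5] . (h_P, h_Q, h_R, h_S) = 1

Solving yields:
  h_P = 36565/5488
  h_Q = 37375/5488
  h_R = 14895/2744
  h_S = 14585/2744

Starting state is Q, so the expected hitting time is h_Q = 37375/5488.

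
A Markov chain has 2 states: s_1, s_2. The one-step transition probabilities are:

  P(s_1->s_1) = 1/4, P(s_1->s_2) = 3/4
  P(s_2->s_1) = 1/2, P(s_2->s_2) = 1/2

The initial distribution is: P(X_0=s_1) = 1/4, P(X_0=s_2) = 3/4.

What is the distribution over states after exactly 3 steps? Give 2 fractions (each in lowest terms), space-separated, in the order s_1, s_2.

Answer: 103/256 153/256

Derivation:
Propagating the distribution step by step (d_{t+1} = d_t * P):
d_0 = (s_1=1/4, s_2=3/4)
  d_1[s_1] = 1/4*1/4 + 3/4*1/2 = 7/16
  d_1[s_2] = 1/4*3/4 + 3/4*1/2 = 9/16
d_1 = (s_1=7/16, s_2=9/16)
  d_2[s_1] = 7/16*1/4 + 9/16*1/2 = 25/64
  d_2[s_2] = 7/16*3/4 + 9/16*1/2 = 39/64
d_2 = (s_1=25/64, s_2=39/64)
  d_3[s_1] = 25/64*1/4 + 39/64*1/2 = 103/256
  d_3[s_2] = 25/64*3/4 + 39/64*1/2 = 153/256
d_3 = (s_1=103/256, s_2=153/256)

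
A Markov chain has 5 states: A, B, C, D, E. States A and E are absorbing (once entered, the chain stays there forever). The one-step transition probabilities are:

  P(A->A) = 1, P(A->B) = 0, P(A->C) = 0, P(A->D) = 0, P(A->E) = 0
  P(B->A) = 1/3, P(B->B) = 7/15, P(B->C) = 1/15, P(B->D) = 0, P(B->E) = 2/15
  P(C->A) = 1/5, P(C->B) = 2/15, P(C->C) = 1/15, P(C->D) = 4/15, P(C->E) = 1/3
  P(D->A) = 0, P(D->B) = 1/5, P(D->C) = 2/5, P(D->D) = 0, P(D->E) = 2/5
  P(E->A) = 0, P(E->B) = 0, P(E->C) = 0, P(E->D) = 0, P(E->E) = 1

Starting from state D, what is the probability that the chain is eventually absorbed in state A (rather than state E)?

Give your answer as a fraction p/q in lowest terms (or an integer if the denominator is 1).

Answer: 141/482

Derivation:
Let a_i = P(absorbed in A | start in state i).
Boundary conditions: a_A = 1, a_E = 0.
For each transient state i, a_i = sum_j P(i->j) * a_j:
  a_B = 1/3*a_A + 7/15*a_B + 1/15*a_C + 0*a_D + 2/15*a_E
  a_C = 1/5*a_A + 2/15*a_B + 1/15*a_C + 4/15*a_D + 1/3*a_E
  a_D = 0*a_A + 1/5*a_B + 2/5*a_C + 0*a_D + 2/5*a_E

Substituting a_A = 1 and a_E = 0, rearrange to (I - Q) a = r where r[i] = P(i -> A):
  [8/15, -1/15, 0] . (a_B, a_C, a_D) = 1/3
  [-2/15, 14/15, -4/15] . (a_B, a_C, a_D) = 1/5
  [-1/5, -2/5, 1] . (a_B, a_C, a_D) = 0

Solving yields:
  a_B = 325/482
  a_C = 95/241
  a_D = 141/482

Starting state is D, so the absorption probability is a_D = 141/482.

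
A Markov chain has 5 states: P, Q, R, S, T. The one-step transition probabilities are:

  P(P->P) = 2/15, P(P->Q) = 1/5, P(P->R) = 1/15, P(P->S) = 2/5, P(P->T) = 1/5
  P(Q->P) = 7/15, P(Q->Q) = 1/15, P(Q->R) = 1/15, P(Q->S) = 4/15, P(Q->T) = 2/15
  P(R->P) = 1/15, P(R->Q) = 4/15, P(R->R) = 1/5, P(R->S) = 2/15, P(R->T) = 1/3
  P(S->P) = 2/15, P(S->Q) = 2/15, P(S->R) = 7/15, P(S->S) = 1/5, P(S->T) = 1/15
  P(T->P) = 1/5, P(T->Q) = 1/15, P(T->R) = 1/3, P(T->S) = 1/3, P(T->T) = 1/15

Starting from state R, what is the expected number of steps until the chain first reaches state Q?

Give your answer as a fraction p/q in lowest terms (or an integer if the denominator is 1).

Answer: 11730/2213

Derivation:
Let h_i = expected steps to first reach Q from state i.
Boundary: h_Q = 0.
First-step equations for the other states:
  h_P = 1 + 2/15*h_P + 1/5*h_Q + 1/15*h_R + 2/5*h_S + 1/5*h_T
  h_R = 1 + 1/15*h_P + 4/15*h_Q + 1/5*h_R + 2/15*h_S + 1/3*h_T
  h_S = 1 + 2/15*h_P + 2/15*h_Q + 7/15*h_R + 1/5*h_S + 1/15*h_T
  h_T = 1 + 1/5*h_P + 1/15*h_Q + 1/3*h_R + 1/3*h_S + 1/15*h_T

Substituting h_Q = 0 and rearranging gives the linear system (I - Q) h = 1:
  [13/15, -1/15, -2/5, -1/5] . (h_P, h_R, h_S, h_T) = 1
  [-1/15, 4/5, -2/15, -1/3] . (h_P, h_R, h_S, h_T) = 1
  [-2/15, -7/15, 4/5, -1/15] . (h_P, h_R, h_S, h_T) = 1
  [-1/5, -1/3, -1/3, 14/15] . (h_P, h_R, h_S, h_T) = 1

Solving yields:
  h_P = 12588/2213
  h_R = 11730/2213
  h_S = 12861/2213
  h_T = 13851/2213

Starting state is R, so the expected hitting time is h_R = 11730/2213.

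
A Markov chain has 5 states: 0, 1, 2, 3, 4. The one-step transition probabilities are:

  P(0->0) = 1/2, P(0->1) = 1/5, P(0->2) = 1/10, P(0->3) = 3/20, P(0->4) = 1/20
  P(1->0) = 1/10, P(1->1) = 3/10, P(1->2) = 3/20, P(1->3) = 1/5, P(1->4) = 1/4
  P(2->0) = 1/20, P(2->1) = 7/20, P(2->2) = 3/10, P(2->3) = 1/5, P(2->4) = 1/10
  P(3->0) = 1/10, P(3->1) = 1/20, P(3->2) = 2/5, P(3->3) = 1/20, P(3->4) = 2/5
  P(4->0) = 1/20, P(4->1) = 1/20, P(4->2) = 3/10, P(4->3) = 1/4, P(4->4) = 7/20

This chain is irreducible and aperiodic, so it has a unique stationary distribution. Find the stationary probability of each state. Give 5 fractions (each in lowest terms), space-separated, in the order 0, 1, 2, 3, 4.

Answer: 3509/28057 16582/84171 22163/84171 15044/84171 19855/84171

Derivation:
The stationary distribution satisfies pi = pi * P, i.e.:
  pi_0 = 1/2*pi_0 + 1/10*pi_1 + 1/20*pi_2 + 1/10*pi_3 + 1/20*pi_4
  pi_1 = 1/5*pi_0 + 3/10*pi_1 + 7/20*pi_2 + 1/20*pi_3 + 1/20*pi_4
  pi_2 = 1/10*pi_0 + 3/20*pi_1 + 3/10*pi_2 + 2/5*pi_3 + 3/10*pi_4
  pi_3 = 3/20*pi_0 + 1/5*pi_1 + 1/5*pi_2 + 1/20*pi_3 + 1/4*pi_4
  pi_4 = 1/20*pi_0 + 1/4*pi_1 + 1/10*pi_2 + 2/5*pi_3 + 7/20*pi_4
with normalization: pi_0 + pi_1 + pi_2 + pi_3 + pi_4 = 1.

Using the first 4 balance equations plus normalization, the linear system A*pi = b is:
  [-1/2, 1/10, 1/20, 1/10, 1/20] . pi = 0
  [1/5, -7/10, 7/20, 1/20, 1/20] . pi = 0
  [1/10, 3/20, -7/10, 2/5, 3/10] . pi = 0
  [3/20, 1/5, 1/5, -19/20, 1/4] . pi = 0
  [1, 1, 1, 1, 1] . pi = 1

Solving yields:
  pi_0 = 3509/28057
  pi_1 = 16582/84171
  pi_2 = 22163/84171
  pi_3 = 15044/84171
  pi_4 = 19855/84171

Verification (pi * P):
  3509/28057*1/2 + 16582/84171*1/10 + 22163/84171*1/20 + 15044/84171*1/10 + 19855/84171*1/20 = 3509/28057 = pi_0  (ok)
  3509/28057*1/5 + 16582/84171*3/10 + 22163/84171*7/20 + 15044/84171*1/20 + 19855/84171*1/20 = 16582/84171 = pi_1  (ok)
  3509/28057*1/10 + 16582/84171*3/20 + 22163/84171*3/10 + 15044/84171*2/5 + 19855/84171*3/10 = 22163/84171 = pi_2  (ok)
  3509/28057*3/20 + 16582/84171*1/5 + 22163/84171*1/5 + 15044/84171*1/20 + 19855/84171*1/4 = 15044/84171 = pi_3  (ok)
  3509/28057*1/20 + 16582/84171*1/4 + 22163/84171*1/10 + 15044/84171*2/5 + 19855/84171*7/20 = 19855/84171 = pi_4  (ok)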